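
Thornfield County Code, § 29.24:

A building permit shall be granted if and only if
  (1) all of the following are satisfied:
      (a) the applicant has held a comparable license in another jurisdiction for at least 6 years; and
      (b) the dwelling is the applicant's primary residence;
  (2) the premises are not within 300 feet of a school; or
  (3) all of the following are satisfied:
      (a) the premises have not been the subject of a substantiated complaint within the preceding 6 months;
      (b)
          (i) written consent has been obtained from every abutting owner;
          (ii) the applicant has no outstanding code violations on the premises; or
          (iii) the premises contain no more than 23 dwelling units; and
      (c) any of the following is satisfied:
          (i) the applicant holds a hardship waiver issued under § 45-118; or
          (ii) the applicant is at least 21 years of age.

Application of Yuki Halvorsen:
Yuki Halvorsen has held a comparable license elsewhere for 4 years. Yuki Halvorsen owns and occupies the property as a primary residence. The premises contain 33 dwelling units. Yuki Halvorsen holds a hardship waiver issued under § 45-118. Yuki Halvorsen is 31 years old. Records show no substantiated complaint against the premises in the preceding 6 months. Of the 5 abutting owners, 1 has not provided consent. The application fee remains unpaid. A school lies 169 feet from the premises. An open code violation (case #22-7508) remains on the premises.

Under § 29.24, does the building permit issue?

(a) prior license ≥ 6 yr — not met.
(b) primary residence — holds.
(1) = F AND T = false.
(2) ≥300 ft from school — not satisfied.
(a) no complaint in 6 mo. — holds.
(i) all abutters consent — not met.
(ii) no code violations — not met.
(iii) ≤ 23 units — fails.
So (b) is not satisfied (F OR F OR F).
(i) hardship waiver — holds.
(ii) age ≥ 21 — holds.
So (c) is satisfied (T OR T).
(3) = T AND F AND T = false.
Overall: F OR F OR F → false.

No — denied.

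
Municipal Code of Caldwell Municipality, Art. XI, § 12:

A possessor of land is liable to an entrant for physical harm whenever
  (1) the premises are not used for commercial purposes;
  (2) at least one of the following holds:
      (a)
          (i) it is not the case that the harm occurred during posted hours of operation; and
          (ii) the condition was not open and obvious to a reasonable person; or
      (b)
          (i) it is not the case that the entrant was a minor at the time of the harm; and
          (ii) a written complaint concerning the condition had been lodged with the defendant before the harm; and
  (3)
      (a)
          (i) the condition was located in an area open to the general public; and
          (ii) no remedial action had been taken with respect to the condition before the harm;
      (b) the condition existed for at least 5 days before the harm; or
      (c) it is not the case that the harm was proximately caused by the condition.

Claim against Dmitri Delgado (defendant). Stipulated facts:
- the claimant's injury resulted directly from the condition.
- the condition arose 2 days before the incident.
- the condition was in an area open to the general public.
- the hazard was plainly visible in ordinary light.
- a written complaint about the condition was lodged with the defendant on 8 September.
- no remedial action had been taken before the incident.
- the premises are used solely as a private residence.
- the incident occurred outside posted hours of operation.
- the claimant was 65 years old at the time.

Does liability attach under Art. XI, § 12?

Yes — liable.

(1) not (commercial use) — holds.
(i) not (during posted hours) — holds.
(ii) not open/obvious — not satisfied.
So (a) is not satisfied (T AND F).
(i) not (entrant a minor) — holds.
(ii) complaint lodged — satisfied.
(b): T AND T → true.
So (2) is satisfied (F OR T).
(i) public area — holds.
(ii) no remedial action — holds.
(a): T AND T → true.
(b) condition ≥5 days old — not met.
(c) not (proximate cause) — fails.
(3) = T OR F OR F = true.
So Overall is satisfied (T AND T AND T).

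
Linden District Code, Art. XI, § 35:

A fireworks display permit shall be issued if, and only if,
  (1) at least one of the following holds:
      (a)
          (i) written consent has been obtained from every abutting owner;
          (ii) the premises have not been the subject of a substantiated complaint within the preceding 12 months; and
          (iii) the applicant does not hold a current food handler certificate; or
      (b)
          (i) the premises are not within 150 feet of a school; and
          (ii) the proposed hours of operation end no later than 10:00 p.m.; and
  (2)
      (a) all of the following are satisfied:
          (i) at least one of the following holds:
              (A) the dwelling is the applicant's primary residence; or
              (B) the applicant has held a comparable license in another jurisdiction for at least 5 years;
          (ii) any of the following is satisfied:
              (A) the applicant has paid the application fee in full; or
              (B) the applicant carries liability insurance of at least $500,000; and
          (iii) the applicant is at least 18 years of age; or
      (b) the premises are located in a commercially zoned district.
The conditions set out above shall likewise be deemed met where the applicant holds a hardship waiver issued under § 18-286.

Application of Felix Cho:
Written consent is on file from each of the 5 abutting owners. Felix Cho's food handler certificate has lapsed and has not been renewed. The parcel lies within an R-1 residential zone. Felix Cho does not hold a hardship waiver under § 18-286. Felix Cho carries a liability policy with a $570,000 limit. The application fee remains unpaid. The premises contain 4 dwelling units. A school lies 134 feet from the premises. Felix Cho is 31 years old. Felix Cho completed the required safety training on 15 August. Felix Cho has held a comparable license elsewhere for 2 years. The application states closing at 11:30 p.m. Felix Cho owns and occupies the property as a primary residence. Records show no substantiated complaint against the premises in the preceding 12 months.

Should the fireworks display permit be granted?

(i) all abutters consent — satisfied.
(ii) no complaint in 12 mo. — met.
(iii) not (food handler cert.) — satisfied.
(a) = T AND T AND T = true.
(i) ≥150 ft from school — fails.
(ii) closes by 10 p.m. — not satisfied.
(b): F AND F → false.
(1): T OR F → true.
(A) primary residence — holds.
(B) prior license ≥ 5 yr — not met.
So (i) is satisfied (T OR F).
(A) fee paid — not met.
(B) insurance ≥ $500,000 — holds.
(ii): F OR T → true.
(iii) age ≥ 18 — met.
So (a) is satisfied (T AND T AND T).
(b) commercially zoned — fails.
(2): T OR F → true.
Overall = T AND T = true.
Exception (hardship waiver) — not satisfied.
Result: main true OR exception false → true.

Yes — granted.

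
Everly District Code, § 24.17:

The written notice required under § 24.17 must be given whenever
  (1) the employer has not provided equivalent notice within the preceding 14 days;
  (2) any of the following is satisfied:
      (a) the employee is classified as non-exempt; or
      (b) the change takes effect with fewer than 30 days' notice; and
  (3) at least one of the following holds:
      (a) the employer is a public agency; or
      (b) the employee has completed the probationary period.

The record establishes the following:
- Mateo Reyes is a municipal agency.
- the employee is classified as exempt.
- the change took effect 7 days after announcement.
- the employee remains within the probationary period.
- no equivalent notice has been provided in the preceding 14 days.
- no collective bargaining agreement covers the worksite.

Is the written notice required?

Yes — required.

(1) no recent notice — holds.
(a) non-exempt — not met.
(b) < 30 days' notice — holds.
(2): F OR T → true.
(a) public agency — holds.
(b) past probation — not satisfied.
So (3) is satisfied (T OR F).
Overall = T AND T AND T = true.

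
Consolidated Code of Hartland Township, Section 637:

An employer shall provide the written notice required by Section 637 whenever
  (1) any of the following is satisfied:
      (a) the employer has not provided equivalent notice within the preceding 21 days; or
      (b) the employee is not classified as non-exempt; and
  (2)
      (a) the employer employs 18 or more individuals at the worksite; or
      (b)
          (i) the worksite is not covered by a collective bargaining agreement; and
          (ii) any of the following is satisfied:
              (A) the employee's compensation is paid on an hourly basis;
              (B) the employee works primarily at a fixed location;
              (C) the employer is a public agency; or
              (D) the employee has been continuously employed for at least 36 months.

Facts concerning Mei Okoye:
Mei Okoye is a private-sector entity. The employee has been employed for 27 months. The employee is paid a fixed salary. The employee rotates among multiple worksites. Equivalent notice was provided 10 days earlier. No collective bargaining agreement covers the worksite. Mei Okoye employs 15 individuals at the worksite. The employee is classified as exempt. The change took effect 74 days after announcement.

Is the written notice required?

No — not required.

(a) no recent notice — not met.
(b) not (non-exempt) — holds.
(1) = F OR T = true.
(a) ≥ 18 at site — not met.
(i) no CBA — holds.
(A) hourly-paid — not met.
(B) fixed location — not met.
(C) public agency — not met.
(D) tenure ≥ 36 mo. — not satisfied.
So (ii) is not satisfied (F OR F OR F OR F).
(b): T AND F → false.
(2) = F OR F = false.
Overall = T AND F = false.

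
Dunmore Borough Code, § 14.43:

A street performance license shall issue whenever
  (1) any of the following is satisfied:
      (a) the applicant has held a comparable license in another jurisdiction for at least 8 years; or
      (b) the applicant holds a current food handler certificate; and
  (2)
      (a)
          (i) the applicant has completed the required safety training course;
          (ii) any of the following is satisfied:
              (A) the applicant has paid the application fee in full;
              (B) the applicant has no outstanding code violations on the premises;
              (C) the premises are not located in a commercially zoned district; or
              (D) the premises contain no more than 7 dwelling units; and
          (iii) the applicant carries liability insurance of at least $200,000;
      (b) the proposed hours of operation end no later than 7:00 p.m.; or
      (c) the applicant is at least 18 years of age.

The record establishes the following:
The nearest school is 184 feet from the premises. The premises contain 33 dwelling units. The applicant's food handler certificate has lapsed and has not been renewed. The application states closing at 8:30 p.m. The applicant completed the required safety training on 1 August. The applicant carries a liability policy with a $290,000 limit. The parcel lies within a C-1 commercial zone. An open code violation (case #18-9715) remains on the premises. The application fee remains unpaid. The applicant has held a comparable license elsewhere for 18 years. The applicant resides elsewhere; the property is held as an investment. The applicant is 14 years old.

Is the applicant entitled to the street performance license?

No — denied.

(a) prior license ≥ 8 yr — satisfied.
(b) food handler cert. — fails.
(1): T OR F → true.
(i) safety training — met.
(A) fee paid — not satisfied.
(B) no code violations — not satisfied.
(C) not (commercially zoned) — not satisfied.
(D) ≤ 7 units — not satisfied.
(ii): F OR F OR F OR F → false.
(iii) insurance ≥ $200,000 — met.
So (a) is not satisfied (T AND F AND T).
(b) closes by 7 p.m. — not met.
(c) age ≥ 18 — fails.
(2) = F OR F OR F = false.
Overall = T AND F = false.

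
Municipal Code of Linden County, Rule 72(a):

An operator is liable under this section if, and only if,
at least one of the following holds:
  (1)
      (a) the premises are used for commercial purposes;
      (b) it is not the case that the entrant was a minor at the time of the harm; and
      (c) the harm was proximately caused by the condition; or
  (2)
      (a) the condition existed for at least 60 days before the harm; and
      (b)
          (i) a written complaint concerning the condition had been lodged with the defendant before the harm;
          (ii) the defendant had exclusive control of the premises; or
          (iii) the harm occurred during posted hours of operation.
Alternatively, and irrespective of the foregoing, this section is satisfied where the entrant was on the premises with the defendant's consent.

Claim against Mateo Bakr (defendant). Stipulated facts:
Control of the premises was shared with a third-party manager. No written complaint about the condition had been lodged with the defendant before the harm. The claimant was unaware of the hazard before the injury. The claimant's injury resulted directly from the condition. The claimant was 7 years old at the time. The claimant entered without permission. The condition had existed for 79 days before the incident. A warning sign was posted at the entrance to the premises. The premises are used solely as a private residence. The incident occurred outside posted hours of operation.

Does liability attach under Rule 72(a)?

(a) commercial use — fails.
(b) not (entrant a minor) — fails.
(c) proximate cause — satisfied.
(1): F AND F AND T → false.
(a) condition ≥60 days old — holds.
(i) complaint lodged — not met.
(ii) exclusive control — not met.
(iii) during posted hours — not satisfied.
(b) = F OR F OR F = false.
(2) = T AND F = false.
So Overall is not satisfied (F OR F).
Exception (consent to enter) — not satisfied.
Result: main false OR exception false → false.

No — not liable.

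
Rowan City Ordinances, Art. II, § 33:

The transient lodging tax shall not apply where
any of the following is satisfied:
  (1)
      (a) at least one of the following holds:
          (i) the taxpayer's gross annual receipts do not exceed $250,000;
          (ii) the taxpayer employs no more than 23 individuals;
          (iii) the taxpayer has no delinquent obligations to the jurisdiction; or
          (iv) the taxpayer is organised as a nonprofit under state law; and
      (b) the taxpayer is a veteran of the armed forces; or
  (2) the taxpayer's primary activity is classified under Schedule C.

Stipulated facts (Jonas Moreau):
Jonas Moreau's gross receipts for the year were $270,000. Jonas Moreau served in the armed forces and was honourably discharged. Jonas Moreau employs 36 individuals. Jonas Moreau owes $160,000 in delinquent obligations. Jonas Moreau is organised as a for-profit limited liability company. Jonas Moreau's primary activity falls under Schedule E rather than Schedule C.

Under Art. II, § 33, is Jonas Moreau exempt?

(i) receipts ≤ $250,000 — not met.
(ii) ≤ 23 employees — fails.
(iii) no delinquency — fails.
(iv) nonprofit — not satisfied.
So (a) is not satisfied (F OR F OR F OR F).
(b) veteran — holds.
(1) = F AND T = false.
(2) Schedule C activity — fails.
Overall: F OR F → false.

No — not exempt.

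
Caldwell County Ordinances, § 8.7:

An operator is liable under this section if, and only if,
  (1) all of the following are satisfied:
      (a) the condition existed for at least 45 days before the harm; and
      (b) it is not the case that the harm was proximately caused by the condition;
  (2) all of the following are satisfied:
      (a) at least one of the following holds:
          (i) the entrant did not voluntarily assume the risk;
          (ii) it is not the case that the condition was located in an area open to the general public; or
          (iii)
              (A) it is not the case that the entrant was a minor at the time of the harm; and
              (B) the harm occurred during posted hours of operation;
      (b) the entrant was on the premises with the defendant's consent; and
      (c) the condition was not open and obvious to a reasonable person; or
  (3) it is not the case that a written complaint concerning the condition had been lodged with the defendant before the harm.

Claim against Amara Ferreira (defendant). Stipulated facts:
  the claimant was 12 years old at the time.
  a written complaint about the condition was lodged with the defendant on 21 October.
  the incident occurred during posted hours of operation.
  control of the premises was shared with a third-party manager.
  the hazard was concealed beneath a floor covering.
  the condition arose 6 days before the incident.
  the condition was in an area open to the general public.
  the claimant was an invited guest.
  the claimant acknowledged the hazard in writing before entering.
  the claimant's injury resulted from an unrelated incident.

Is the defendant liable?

No — not liable.

(a) condition ≥45 days old — fails.
(b) not (proximate cause) — met.
(1) = F AND T = false.
(i) no assumed risk — not satisfied.
(ii) not (public area) — fails.
(A) not (entrant a minor) — fails.
(B) during posted hours — satisfied.
So (iii) is not satisfied (F AND T).
(a): F OR F OR F → false.
(b) consent to enter — holds.
(c) not open/obvious — satisfied.
(2): F AND T AND T → false.
(3) not (complaint lodged) — not met.
Overall = F OR F OR F = false.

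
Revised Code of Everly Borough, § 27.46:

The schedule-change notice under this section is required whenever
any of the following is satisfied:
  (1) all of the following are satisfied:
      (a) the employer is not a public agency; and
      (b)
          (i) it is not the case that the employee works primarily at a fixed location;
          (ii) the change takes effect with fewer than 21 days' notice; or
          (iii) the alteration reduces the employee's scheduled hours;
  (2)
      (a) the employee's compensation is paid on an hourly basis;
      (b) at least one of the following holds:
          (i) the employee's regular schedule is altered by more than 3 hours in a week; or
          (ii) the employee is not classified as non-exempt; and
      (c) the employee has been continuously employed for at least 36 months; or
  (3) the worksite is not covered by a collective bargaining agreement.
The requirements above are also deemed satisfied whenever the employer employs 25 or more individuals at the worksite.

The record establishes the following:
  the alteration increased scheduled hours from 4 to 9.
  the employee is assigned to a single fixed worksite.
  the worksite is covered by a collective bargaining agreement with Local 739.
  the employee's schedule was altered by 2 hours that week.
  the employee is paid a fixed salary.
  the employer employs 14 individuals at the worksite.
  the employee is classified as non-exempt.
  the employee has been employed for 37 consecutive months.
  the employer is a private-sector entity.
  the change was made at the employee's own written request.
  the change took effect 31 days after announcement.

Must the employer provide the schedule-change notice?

(a) not (public agency) — met.
(i) not (fixed location) — not met.
(ii) < 21 days' notice — not satisfied.
(iii) hours reduced — fails.
(b) = F OR F OR F = false.
(1) = T AND F = false.
(a) hourly-paid — fails.
(i) schedule shift > 3h — not satisfied.
(ii) not (non-exempt) — not satisfied.
(b) = F OR F = false.
(c) tenure ≥ 36 mo. — satisfied.
(2): F AND F AND T → false.
(3) no CBA — not met.
Overall = F OR F OR F = false.
Exception (≥ 25 at site) — not satisfied.
Result: main false OR exception false → false.

No — not required.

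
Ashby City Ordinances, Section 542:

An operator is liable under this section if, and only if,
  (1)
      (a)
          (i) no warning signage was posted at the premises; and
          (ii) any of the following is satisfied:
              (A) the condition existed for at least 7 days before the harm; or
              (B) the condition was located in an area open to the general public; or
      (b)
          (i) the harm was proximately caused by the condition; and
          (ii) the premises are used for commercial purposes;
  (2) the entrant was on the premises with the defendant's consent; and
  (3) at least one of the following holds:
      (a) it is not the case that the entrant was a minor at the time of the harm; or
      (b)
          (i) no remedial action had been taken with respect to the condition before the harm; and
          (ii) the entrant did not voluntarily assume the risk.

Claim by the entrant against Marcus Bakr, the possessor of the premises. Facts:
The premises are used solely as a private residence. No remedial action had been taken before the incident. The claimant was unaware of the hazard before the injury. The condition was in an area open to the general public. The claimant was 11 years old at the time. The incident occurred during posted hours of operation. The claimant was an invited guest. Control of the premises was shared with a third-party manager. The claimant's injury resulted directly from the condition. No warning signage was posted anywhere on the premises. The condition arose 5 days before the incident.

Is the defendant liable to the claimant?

Yes — liable.

(i) no signage posted — holds.
(A) condition ≥7 days old — not satisfied.
(B) public area — satisfied.
(ii) = F OR T = true.
(a): T AND T → true.
(i) proximate cause — holds.
(ii) commercial use — not met.
So (b) is not satisfied (T AND F).
(1) = T OR F = true.
(2) consent to enter — met.
(a) not (entrant a minor) — not satisfied.
(i) no remedial action — met.
(ii) no assumed risk — holds.
(b) = T AND T = true.
(3) = F OR T = true.
Overall = T AND T AND T = true.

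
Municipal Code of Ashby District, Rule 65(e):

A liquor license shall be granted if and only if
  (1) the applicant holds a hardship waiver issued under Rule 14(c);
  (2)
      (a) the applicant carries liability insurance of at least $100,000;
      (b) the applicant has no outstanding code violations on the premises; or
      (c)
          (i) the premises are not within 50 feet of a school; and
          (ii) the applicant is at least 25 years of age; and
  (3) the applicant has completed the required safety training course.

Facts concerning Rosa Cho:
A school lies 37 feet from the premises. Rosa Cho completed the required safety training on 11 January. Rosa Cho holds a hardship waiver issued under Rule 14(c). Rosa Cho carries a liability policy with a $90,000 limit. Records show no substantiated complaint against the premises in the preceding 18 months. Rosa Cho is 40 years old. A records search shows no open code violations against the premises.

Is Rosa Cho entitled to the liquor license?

Yes — granted.

(1) hardship waiver — met.
(a) insurance ≥ $100,000 — fails.
(b) no code violations — met.
(i) ≥50 ft from school — not met.
(ii) age ≥ 25 — met.
(c) = F AND T = false.
(2): F OR T OR F → true.
(3) safety training — satisfied.
Overall = T AND T AND T = true.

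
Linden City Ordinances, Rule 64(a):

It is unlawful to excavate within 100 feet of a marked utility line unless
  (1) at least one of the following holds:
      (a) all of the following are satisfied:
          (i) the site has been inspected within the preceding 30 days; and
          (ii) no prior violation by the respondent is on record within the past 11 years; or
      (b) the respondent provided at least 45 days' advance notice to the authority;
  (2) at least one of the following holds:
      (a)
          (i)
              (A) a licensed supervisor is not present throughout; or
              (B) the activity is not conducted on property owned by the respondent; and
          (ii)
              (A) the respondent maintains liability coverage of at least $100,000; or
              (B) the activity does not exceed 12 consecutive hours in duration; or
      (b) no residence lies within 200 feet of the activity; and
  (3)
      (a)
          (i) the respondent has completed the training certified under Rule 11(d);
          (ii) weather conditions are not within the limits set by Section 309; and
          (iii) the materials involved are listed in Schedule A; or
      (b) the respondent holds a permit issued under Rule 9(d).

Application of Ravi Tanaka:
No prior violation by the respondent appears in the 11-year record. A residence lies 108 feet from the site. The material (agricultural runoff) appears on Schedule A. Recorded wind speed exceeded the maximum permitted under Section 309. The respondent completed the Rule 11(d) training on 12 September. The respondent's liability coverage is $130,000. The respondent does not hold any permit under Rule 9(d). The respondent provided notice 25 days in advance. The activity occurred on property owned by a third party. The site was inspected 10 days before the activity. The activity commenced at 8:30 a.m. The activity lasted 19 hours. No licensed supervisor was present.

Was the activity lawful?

Yes — lawful.

(i) site inspected — holds.
(ii) no prior violation — met.
So (a) is satisfied (T AND T).
(b) ≥45 days' notice — not satisfied.
(1) = T OR F = true.
(A) not (supervisor present) — satisfied.
(B) not (own property) — met.
(i): T OR T → true.
(A) coverage ≥ $100,000 — met.
(B) ≤ 12 hrs duration — not satisfied.
(ii) = T OR F = true.
(a) = T AND T = true.
(b) no residence in 200 ft — not satisfied.
So (2) is satisfied (T OR F).
(i) training certified — satisfied.
(ii) not (weather ok) — holds.
(iii) Schedule A material — met.
So (a) is satisfied (T AND T AND T).
(b) holds permit — not satisfied.
(3): T OR F → true.
Overall: T AND T AND T → true.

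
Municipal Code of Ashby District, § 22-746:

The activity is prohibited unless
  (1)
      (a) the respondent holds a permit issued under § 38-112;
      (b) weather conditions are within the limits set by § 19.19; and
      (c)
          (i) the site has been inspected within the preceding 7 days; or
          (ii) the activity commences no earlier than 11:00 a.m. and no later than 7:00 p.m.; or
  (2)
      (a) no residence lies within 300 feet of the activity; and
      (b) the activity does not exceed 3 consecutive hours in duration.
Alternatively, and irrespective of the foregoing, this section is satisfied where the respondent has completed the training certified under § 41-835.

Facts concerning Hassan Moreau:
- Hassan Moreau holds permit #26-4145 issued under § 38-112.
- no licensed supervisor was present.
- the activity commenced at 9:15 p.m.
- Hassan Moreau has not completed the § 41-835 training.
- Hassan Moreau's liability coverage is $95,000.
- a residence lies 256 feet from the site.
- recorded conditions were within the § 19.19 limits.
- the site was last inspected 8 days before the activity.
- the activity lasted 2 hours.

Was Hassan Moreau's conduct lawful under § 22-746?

(a) holds permit — holds.
(b) weather ok — holds.
(i) site inspected — fails.
(ii) start within hours — not satisfied.
(c): F OR F → false.
So (1) is not satisfied (T AND T AND F).
(a) no residence in 300 ft — not satisfied.
(b) ≤ 3 hrs duration — met.
(2) = F AND T = false.
So Overall is not satisfied (F OR F).
Exception (training certified) — not satisfied.
Result: main false OR exception false → false.

No — unlawful.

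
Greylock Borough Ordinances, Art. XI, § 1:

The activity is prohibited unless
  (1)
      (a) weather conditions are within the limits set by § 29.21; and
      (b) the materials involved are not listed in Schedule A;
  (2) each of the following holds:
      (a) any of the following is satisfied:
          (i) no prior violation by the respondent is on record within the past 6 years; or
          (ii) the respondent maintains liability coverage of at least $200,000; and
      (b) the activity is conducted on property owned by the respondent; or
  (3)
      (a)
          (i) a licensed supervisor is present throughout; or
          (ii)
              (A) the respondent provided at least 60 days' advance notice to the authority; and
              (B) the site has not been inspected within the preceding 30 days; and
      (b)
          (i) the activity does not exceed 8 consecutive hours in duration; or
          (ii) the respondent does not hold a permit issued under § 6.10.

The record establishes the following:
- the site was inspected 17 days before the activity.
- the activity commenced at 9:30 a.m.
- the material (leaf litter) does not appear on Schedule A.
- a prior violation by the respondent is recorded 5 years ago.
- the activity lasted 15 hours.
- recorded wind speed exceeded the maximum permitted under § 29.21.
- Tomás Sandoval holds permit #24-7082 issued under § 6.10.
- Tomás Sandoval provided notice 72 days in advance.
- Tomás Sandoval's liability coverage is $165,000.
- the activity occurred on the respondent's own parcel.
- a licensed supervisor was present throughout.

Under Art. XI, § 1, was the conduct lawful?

(a) weather ok — not met.
(b) not (Schedule A material) — met.
So (1) is not satisfied (F AND T).
(i) no prior violation — fails.
(ii) coverage ≥ $200,000 — fails.
(a): F OR F → false.
(b) own property — holds.
(2): F AND T → false.
(i) supervisor present — holds.
(A) ≥60 days' notice — met.
(B) not (site inspected) — fails.
(ii): T AND F → false.
(a) = T OR F = true.
(i) ≤ 8 hrs duration — fails.
(ii) not (holds permit) — not satisfied.
So (b) is not satisfied (F OR F).
(3): T AND F → false.
Overall = F OR F OR F = false.

No — unlawful.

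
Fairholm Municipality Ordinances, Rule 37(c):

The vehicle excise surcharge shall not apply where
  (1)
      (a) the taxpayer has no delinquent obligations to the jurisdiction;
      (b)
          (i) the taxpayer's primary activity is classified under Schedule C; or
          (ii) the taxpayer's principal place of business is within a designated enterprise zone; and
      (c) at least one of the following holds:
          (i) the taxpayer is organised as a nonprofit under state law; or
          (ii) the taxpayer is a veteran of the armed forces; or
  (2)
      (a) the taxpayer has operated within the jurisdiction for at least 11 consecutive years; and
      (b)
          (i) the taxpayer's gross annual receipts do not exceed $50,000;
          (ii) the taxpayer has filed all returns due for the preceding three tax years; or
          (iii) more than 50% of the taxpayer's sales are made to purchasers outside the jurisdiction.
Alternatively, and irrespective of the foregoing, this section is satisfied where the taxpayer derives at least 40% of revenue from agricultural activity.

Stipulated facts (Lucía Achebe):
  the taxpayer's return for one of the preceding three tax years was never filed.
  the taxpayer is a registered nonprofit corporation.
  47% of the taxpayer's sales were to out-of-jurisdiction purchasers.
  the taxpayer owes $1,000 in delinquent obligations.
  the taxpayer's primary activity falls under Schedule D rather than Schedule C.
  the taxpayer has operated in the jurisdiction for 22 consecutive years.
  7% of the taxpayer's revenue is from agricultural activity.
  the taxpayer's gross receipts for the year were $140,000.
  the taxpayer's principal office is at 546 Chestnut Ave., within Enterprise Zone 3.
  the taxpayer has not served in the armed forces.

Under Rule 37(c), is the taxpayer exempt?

(a) no delinquency — fails.
(i) Schedule C activity — not satisfied.
(ii) in enterprise zone — satisfied.
So (b) is satisfied (F OR T).
(i) nonprofit — satisfied.
(ii) veteran — fails.
So (c) is satisfied (T OR F).
(1) = F AND T AND T = false.
(a) ≥ 11 yrs in jurisdiction — met.
(i) receipts ≤ $50,000 — not met.
(ii) returns current — not met.
(iii) >50% out-of-jur. sales — not satisfied.
(b) = F OR F OR F = false.
So (2) is not satisfied (T AND F).
Overall = F OR F = false.
Exception (≥40% agricultural) — not satisfied.
Result: main false OR exception false → false.

No — not exempt.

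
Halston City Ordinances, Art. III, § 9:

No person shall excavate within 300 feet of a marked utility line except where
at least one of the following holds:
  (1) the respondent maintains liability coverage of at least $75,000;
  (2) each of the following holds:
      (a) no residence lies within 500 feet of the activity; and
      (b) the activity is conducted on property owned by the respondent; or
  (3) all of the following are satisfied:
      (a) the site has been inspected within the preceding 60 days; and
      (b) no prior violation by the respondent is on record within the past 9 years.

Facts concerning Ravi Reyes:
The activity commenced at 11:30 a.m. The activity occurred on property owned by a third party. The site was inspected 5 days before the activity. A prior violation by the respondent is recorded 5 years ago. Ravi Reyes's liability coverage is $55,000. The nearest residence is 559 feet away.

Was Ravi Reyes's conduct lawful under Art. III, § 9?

(1) coverage ≥ $75,000 — not met.
(a) no residence in 500 ft — holds.
(b) own property — not met.
So (2) is not satisfied (T AND F).
(a) site inspected — satisfied.
(b) no prior violation — not satisfied.
(3) = T AND F = false.
Overall = F OR F OR F = false.

No — unlawful.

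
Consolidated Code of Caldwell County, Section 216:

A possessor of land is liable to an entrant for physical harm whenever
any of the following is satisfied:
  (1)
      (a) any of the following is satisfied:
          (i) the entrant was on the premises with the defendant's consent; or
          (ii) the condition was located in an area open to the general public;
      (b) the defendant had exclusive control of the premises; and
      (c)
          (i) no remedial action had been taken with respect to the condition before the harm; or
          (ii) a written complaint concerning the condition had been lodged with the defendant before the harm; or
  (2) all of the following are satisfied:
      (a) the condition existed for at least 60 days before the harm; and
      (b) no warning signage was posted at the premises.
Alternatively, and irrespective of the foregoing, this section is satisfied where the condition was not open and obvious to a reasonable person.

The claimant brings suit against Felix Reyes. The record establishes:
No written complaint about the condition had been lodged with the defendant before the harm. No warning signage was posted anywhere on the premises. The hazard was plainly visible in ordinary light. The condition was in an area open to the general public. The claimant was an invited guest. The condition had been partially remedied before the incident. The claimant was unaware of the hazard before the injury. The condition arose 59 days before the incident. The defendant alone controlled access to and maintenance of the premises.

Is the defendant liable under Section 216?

(i) consent to enter — holds.
(ii) public area — holds.
(a): T OR T → true.
(b) exclusive control — met.
(i) no remedial action — not met.
(ii) complaint lodged — fails.
So (c) is not satisfied (F OR F).
So (1) is not satisfied (T AND T AND F).
(a) condition ≥60 days old — fails.
(b) no signage posted — satisfied.
(2) = F AND T = false.
Overall: F OR F → false.
Exception (not open/obvious) — not satisfied.
Result: main false OR exception false → false.

No — not liable.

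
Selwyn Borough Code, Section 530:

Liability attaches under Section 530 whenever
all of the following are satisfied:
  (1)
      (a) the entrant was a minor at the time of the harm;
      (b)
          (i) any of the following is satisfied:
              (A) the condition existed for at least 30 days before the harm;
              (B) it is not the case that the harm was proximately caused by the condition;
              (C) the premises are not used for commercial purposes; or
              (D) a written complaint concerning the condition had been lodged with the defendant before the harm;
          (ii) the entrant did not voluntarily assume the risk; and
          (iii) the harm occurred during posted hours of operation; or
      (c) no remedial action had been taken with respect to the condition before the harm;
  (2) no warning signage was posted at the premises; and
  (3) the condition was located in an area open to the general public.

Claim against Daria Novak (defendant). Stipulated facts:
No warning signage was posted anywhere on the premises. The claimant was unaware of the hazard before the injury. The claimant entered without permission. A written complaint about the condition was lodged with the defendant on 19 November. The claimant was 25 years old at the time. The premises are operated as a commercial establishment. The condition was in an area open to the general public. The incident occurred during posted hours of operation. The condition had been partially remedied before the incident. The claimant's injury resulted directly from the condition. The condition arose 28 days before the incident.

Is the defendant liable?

Yes — liable.

(a) entrant a minor — not met.
(A) condition ≥30 days old — fails.
(B) not (proximate cause) — not satisfied.
(C) not (commercial use) — fails.
(D) complaint lodged — satisfied.
So (i) is satisfied (F OR F OR F OR T).
(ii) no assumed risk — met.
(iii) during posted hours — met.
(b): T AND T AND T → true.
(c) no remedial action — fails.
(1): F OR T OR F → true.
(2) no signage posted — met.
(3) public area — met.
Overall: T AND T AND T → true.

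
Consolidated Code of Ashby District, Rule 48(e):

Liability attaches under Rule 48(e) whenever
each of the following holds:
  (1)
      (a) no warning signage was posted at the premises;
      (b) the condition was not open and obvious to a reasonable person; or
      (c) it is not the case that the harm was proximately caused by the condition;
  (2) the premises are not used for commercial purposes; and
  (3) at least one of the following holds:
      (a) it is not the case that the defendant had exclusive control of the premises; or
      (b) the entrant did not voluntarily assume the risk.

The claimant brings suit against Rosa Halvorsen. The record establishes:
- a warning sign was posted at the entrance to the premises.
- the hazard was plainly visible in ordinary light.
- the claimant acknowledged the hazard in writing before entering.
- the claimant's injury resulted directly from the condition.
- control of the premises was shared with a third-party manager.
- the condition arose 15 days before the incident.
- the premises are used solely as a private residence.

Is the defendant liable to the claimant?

(a) no signage posted — not met.
(b) not open/obvious — not satisfied.
(c) not (proximate cause) — not met.
(1): F OR F OR F → false.
(2) not (commercial use) — satisfied.
(a) not (exclusive control) — satisfied.
(b) no assumed risk — fails.
So (3) is satisfied (T OR F).
Overall: F AND T AND T → false.

No — not liable.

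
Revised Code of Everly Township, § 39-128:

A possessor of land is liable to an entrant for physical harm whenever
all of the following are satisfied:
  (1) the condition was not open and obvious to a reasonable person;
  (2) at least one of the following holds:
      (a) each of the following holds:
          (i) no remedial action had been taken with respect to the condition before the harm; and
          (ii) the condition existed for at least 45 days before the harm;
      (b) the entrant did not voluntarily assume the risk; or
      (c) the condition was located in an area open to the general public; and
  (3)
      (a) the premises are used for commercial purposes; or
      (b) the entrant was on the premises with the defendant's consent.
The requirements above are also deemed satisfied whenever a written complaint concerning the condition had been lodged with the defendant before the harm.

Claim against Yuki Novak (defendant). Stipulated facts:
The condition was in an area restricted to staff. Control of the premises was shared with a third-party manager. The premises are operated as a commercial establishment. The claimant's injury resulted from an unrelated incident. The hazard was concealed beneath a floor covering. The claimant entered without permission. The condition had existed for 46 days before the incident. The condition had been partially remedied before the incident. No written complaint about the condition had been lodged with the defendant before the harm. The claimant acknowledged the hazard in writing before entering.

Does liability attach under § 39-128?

(1) not open/obvious — holds.
(i) no remedial action — fails.
(ii) condition ≥45 days old — holds.
(a) = F AND T = false.
(b) no assumed risk — fails.
(c) public area — not satisfied.
(2) = F OR F OR F = false.
(a) commercial use — met.
(b) consent to enter — not met.
(3): T OR F → true.
So Overall is not satisfied (T AND F AND T).
Exception (complaint lodged) — not satisfied.
Result: main false OR exception false → false.

No — not liable.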